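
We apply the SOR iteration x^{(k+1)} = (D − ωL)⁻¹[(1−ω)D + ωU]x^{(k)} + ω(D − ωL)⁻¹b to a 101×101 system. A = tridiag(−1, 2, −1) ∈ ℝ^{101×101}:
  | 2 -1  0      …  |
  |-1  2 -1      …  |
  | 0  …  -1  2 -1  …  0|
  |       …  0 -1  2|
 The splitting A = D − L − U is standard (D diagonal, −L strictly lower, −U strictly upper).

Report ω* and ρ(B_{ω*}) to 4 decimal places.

ω* = 1.9402, ρ_SOR = 0.9402

n=101: λ(B_J) = 1 − λ(A)/2 = cos(kπ/102); k=1 gives ρ_J = 0.9995.
√(1−ρ_J²) = |sin(π/102)| = 0.03080
So ω* = 2/1.03080 = 1.9402 (Young).
[ρ_SOR] ω* − 1 = 0.9402.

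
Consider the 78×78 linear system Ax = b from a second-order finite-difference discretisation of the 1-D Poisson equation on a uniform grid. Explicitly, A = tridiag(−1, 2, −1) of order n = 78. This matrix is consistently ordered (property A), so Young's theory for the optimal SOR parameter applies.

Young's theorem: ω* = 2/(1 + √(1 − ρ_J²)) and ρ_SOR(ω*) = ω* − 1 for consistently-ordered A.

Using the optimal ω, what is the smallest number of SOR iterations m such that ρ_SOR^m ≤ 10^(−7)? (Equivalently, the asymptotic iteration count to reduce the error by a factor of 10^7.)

m = 203

n=78: λ(B_J) = 1 − λ(A)/2 = cos(kπ/79); k=1 gives ρ_J = 0.9992094.
root = sin(π/79) = 0.0397565  (since 1−cos² = sin²).
Young: ω* = 2/(1+√(1−ρ_J²)) = 2/(1+0.0397565) = 2/1.0397565 = 1.9235273.
Hence ρ(B_{ω*}) = 1.9235273 − 1 = 0.9235273.
7·ln10 = 16.1181; −ln(0.9235273) = 0.0795549; m = ⌈16.1181/0.0795549⌉ = ⌈202.603⌉ = 203.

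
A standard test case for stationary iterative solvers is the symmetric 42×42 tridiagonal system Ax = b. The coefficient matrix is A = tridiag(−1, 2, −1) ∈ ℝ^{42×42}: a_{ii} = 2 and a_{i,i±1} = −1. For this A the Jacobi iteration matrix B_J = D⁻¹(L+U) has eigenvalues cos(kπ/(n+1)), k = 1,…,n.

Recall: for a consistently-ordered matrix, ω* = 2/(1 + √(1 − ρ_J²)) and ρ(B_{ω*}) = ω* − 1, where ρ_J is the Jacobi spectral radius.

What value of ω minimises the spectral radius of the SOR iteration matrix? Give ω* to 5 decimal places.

ω* = 1.86394

With n=42, ρ(Jacobi) = cos(π/43) = 0.99733.
1 − cos²(π/43) = sin²(π/43) ⇒ √(1−ρ_J²) = sin(π/43) = 0.072995.
ω* = 2/(1 + 0.072995) = 2/1.072995 = 1.86394.
ρ(B_{ω*}) = ω*−1 = 0.86394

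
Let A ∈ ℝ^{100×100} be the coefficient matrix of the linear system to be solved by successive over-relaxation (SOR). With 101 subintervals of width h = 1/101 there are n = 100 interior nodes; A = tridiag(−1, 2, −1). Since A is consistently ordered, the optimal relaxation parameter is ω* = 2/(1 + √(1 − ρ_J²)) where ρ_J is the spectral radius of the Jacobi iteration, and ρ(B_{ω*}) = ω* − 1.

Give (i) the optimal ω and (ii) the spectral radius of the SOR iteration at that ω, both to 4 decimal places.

ω* = 1.9397, ρ_SOR = 0.9397

B_J for the 100×100 system has eigenvalues cos(kπ/101); ρ_J = cos(π/101) = 0.9995.
1 − cos²(π/101) = sin²(π/101) ⇒ √(1−ρ_J²) = sin(π/101) = 0.03110.
Young: ω* = 2/(1+√(1−ρ_J²)) = 2/(1+0.03110) = 2/1.03110 = 1.9397.
ρ_SOR = ω* − 1 ≈ 0.9397.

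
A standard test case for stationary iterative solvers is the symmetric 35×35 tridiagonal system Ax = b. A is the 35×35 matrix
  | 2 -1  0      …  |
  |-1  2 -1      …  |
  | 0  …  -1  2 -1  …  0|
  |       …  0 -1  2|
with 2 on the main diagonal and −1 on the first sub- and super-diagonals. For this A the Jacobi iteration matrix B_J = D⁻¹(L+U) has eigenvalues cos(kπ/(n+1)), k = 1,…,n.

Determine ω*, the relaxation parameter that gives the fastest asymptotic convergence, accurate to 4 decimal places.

ω* = 1.8397

With n=35, ρ(Jacobi) = cos(π/36) = 0.9962.
1 − cos²(π/36) = sin²(π/36) ⇒ √(1−ρ_J²) = sin(π/36) = 0.08716.
So ω* = 2/1.08716 = 1.8397 (Young).
At ω = 1.8397 every |λ(B_ω)| = ω−1, so ρ_SOR = 0.8397.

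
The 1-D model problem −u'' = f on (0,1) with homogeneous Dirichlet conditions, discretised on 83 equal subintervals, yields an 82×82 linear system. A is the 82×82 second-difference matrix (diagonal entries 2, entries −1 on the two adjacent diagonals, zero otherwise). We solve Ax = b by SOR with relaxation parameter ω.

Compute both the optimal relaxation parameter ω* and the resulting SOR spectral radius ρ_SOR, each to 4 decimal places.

ω* = 1.9271, ρ_SOR = 0.9271

With n=82, ρ(Jacobi) = cos(π/83) = 0.9993.
√(1 − cos²(π/83)) = sin(π/83) ≈ 0.03784.
[ω*] 2 ÷ (1 + 0.03784) = 2 ÷ 1.03784 = 1.9271.
ρ(B_{ω*}) = ω*−1 = 0.9271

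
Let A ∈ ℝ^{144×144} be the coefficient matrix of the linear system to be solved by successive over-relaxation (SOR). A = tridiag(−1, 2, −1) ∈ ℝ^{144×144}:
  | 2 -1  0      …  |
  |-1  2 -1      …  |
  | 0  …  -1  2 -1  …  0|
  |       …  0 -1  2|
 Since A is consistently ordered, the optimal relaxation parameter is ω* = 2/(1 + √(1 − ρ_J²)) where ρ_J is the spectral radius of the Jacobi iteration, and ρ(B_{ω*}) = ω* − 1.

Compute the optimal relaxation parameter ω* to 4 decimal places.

ρ_J = max_k |cos(kπ/145)| = cos(π/145) = 0.9998
√(1 − cos²(π/145)) = sin(π/145) ≈ 0.02166.
So ω* = 2/1.02166 = 1.9576 (Young).
ρ_SOR = ω* − 1 ≈ 0.9576.

ω* = 1.9576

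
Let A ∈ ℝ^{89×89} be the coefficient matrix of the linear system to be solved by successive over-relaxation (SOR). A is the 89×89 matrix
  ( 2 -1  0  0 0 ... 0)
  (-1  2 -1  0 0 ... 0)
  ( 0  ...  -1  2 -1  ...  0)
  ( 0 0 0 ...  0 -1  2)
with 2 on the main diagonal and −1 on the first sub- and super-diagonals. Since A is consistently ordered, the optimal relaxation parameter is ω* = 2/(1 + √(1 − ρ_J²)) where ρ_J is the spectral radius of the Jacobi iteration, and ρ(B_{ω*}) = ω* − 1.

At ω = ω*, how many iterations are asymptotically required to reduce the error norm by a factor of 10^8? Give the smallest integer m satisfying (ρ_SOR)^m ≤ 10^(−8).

With n=89, ρ(Jacobi) = cos(π/90) = 0.9993908.
root = sin(π/90) = 0.0348995  (since 1−cos² = sin²).
Young: ω* = 2/(1+√(1−ρ_J²)) = 2/(1+0.0348995) = 2/1.0348995 = 1.9325548.
[ρ_SOR] ω* − 1 = 0.9325548.
8·ln10 = 18.4207; −ln(0.9325548) = 0.0698274; m = ⌈18.4207/0.0698274⌉ = ⌈263.803⌉ = 264.

m = 264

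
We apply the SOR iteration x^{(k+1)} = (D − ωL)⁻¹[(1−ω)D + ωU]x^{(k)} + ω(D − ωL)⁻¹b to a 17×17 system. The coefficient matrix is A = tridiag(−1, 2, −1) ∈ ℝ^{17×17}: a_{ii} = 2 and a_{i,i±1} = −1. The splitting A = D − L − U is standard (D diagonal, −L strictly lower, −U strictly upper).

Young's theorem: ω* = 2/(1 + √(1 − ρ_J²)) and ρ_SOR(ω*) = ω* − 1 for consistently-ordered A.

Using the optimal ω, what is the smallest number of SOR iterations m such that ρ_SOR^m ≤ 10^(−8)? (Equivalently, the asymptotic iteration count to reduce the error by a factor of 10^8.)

½·tridiag(1,0,1) at n=17: λ_k = cos(kπ/18); max |λ| at k=1 ⇒ ρ_J = cos(π/18) ≈ 0.9848078.
√(1 − cos²(π/18)) = sin(π/18) ≈ 0.1736482.
So ω* = 2/1.1736482 = 1.7040882 (Young).
ρ_SOR = ω* − 1 = 1.7040882 − 1 = 0.7040882.
ρ_SOR^m ≤ 10^(−8) ⇔ m ≥ 8·ln10/(−ln 0.7040882) = 18.4207/0.350852 = 52.503; m = ⌈52.503⌉ = 53.

m = 53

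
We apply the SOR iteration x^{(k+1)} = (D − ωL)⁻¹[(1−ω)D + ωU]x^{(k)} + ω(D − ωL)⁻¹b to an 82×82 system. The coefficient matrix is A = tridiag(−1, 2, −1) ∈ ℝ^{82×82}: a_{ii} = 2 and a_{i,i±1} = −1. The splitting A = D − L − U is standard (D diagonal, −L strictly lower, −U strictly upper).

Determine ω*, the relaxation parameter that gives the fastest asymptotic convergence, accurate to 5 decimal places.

With n=82, ρ(Jacobi) = cos(π/83) = 0.99928.
√(1 − cos²(π/83)) = sin(π/83) ≈ 0.037841.
Young: ω* = 2/(1+√(1−ρ_J²)) = 2/(1+0.037841) = 2/1.037841 = 1.92708.
At ω = 1.92708 every |λ(B_ω)| = ω−1, so ρ_SOR = 0.92708.

ω* = 1.92708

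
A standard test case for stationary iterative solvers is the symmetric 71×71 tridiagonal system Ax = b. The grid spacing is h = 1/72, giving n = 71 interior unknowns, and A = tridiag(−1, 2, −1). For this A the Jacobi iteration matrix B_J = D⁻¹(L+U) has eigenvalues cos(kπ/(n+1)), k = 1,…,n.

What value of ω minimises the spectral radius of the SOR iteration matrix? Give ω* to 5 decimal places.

½·tridiag(1,0,1) at n=71: λ_k = cos(kπ/72); max |λ| at k=1 ⇒ ρ_J = cos(π/72) ≈ 0.99905.
√(1 − cos²(π/72)) = sin(π/72) ≈ 0.043619.
So ω* = 2/1.043619 = 1.91641 (Young).
Hence ρ(B_{ω*}) = 1.91641 − 1 = 0.91641.

ω* = 1.91641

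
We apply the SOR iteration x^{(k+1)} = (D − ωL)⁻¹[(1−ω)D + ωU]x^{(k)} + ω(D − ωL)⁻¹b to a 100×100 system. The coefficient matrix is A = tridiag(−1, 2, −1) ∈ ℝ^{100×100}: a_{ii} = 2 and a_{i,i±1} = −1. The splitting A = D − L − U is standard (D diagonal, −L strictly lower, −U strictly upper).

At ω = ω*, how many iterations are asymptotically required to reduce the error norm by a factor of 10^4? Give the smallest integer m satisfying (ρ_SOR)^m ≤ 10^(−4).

m = 149

spectrum of D⁻¹(L+U) = {cos(kπ/101) : 1≤k≤100}; ρ_J = cos(π/101) = 0.9995163.
1 − cos²(π/101) = sin²(π/101) ⇒ √(1−ρ_J²) = sin(π/101) = 0.0310999.
Then 2/(1+√(1−ρ_J²)) = 2/(1+0.0310999); ω* = 2/1.0310999 = 1.9396763.
[ρ_SOR] ω* − 1 = 0.9396763.
ρ_SOR^m ≤ 10^(−4) ⇔ m ≥ 4·ln10/(−ln 0.9396763) = 9.21034/0.0622198 = 148.029; m = ⌈148.029⌉ = 149.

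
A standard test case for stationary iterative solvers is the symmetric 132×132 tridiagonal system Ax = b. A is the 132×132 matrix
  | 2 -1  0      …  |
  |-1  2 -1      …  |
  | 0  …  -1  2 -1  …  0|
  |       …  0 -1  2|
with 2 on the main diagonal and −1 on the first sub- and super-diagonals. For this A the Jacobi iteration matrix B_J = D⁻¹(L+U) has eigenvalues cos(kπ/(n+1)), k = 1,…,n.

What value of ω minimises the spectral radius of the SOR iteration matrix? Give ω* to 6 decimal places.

ω* = 1.953852

B_J for the 132×132 system has eigenvalues cos(kπ/133); ρ_J = cos(π/133) = 0.999721.
root = sin(π/133) = 0.0236188  (since 1−cos² = sin²).
ω* = 2/(1+0.0236188) = 1.953852
At ω = 1.953852 every |λ(B_ω)| = ω−1, so ρ_SOR = 0.953852.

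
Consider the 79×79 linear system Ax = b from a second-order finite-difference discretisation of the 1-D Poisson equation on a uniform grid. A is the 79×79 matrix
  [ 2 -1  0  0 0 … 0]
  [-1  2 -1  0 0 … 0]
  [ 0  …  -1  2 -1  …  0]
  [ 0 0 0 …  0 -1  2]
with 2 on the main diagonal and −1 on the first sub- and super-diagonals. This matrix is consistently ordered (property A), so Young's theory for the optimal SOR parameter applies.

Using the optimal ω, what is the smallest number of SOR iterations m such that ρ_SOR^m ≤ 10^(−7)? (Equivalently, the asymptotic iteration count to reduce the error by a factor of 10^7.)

m = 206

With n=79, ρ(Jacobi) = cos(π/80) = 0.9992290.
√(1−ρ_J²) = |sin(π/80)| = 0.0392598
[ω*] 2 ÷ (1 + 0.0392598) = 2 ÷ 1.0392598 = 1.9244466.
Hence ρ(B_{ω*}) = 1.9244466 − 1 = 0.9244466.
m ≥ 7·ln10 / (−ln 0.9244466) = 205.169; smallest integer m = 206.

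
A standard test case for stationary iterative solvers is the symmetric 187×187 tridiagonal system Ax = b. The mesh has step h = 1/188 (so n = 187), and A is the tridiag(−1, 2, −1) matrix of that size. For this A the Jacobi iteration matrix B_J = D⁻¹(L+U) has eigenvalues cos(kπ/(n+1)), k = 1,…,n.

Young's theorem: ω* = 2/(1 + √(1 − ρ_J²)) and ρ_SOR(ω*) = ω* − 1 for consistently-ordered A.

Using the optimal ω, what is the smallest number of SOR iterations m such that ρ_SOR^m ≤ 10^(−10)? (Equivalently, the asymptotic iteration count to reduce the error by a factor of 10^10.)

B_J for the 187×187 system has eigenvalues cos(kπ/188); ρ_J = cos(π/188) = 0.9998604.
√(1−ρ_J²) simplifies to sin(π/188) = 0.0167098.
Young: ω* = 2/(1+√(1−ρ_J²)) = 2/(1+0.0167098) = 2/1.0167098 = 1.9671297.
and ρ(B_{ω*}) = 1.9671297 − 1 = 0.9671297.
(0.9671297)^m ≤ 10^{−10}  ⇒  m·ln(0.9671297) ≤ −10·ln10  ⇒  m ≥ 688.930  ⇒  m = 689

m = 689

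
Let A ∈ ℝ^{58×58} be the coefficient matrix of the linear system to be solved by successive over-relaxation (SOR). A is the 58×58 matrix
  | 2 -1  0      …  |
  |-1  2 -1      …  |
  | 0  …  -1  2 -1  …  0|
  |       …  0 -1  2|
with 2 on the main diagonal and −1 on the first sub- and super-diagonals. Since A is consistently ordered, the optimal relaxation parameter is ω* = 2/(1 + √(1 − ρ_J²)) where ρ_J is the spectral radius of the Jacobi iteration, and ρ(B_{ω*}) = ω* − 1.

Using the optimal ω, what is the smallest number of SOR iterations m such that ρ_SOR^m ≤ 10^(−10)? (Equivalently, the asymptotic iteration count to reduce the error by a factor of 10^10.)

m = 217

n=58: λ(B_J) = 1 − λ(A)/2 = cos(kπ/59); k=1 gives ρ_J = 0.9985827.
√(1−ρ_J²) = |sin(π/59)| = 0.0532222
ω* = 2/(1 + 0.0532222) = 2/1.0532222 = 1.8989345.
ρ_SOR = ω* − 1 = 1.8989345 − 1 = 0.8989345.
10·ln10 = 23.0259; −ln(0.8989345) = 0.106545; m = ⌈23.0259/0.106545⌉ = ⌈216.114⌉ = 217.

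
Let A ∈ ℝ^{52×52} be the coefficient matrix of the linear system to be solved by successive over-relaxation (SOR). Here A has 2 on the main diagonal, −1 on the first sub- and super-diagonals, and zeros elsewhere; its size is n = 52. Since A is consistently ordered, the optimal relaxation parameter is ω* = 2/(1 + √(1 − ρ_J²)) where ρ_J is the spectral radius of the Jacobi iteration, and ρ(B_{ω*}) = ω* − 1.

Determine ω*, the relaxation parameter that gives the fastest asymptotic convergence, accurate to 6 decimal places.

[ρ_J] n=52: ρ(B_J) = cos(π/(n+1)) = cos(π/53) = 0.998244.
√(1 − cos²(π/53)) = sin(π/53) ≈ 0.0592406.
ω* = 2/(1+0.0592406) = 1.888145
ρ(B_{ω*}) = ω*−1 = 0.888145

ω* = 1.888145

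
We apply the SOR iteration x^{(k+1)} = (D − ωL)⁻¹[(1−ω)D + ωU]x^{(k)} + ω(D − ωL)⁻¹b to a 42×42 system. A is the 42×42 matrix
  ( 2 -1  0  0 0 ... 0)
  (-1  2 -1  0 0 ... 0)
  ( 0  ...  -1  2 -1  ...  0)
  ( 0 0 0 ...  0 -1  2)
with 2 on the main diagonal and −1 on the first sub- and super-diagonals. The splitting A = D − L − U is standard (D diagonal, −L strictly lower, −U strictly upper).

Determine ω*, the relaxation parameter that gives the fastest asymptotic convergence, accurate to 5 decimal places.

ω* = 1.86394

ρ_J = max_k |cos(kπ/43)| = cos(π/43) = 0.99733
root = sin(π/43) = 0.072995  (since 1−cos² = sin²).
ω* = 2 / (1 + 0.072995) = 2 / 1.072995 ≈ 1.86394.
and ρ(B_{ω*}) = 1.86394 − 1 = 0.86394.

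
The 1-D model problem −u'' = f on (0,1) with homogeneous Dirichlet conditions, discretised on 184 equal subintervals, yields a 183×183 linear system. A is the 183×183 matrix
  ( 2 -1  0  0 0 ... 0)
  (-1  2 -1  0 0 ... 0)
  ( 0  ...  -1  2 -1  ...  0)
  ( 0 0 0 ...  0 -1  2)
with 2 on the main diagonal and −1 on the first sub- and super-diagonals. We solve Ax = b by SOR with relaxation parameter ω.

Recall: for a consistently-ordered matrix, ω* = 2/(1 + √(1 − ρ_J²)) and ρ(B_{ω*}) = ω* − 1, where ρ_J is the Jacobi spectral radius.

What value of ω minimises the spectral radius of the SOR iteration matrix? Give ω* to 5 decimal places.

ω* = 1.96643

B_J for the 183×183 system has eigenvalues cos(kπ/184); ρ_J = cos(π/184) = 0.99985.
root = sin(π/184) = 0.017073  (since 1−cos² = sin²).
Then 2/(1+√(1−ρ_J²)) = 2/(1+0.017073); ω* = 2/1.017073 = 1.96643.
ρ(B_{ω*}) = ω*−1 = 0.96643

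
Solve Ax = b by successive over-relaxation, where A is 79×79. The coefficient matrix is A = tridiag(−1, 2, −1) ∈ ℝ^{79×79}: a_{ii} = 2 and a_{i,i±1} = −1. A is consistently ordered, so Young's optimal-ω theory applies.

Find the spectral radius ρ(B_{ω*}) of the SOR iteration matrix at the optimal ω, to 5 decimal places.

B_J for the 79×79 system has eigenvalues cos(kπ/80); ρ_J = cos(π/80) = 0.99923.
√(1−ρ_J²) = |sin(π/80)| = 0.039260
ω* = 2/(1 + 0.039260) = 2/1.039260 = 1.92445.
ρ(B_{ω*}) = ω*−1 = 0.92445

ρ_SOR = 0.92445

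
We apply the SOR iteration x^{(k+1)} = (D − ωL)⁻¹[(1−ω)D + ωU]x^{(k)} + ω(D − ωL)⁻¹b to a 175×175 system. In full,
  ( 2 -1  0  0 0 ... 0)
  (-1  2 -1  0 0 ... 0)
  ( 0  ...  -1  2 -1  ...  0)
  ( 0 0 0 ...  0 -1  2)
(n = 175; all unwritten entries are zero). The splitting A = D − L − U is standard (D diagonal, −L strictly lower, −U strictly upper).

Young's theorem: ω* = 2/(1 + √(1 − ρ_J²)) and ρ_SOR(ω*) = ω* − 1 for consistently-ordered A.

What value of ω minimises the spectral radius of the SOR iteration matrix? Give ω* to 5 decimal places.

½·tridiag(1,0,1) at n=175: λ_k = cos(kπ/176); max |λ| at k=1 ⇒ ρ_J = cos(π/176) ≈ 0.99984.
root = sin(π/176) = 0.017849  (since 1−cos² = sin²).
ω* = 2/(1+0.017849) = 1.96493
ρ_SOR = ω* − 1 ≈ 0.96493.

ω* = 1.96493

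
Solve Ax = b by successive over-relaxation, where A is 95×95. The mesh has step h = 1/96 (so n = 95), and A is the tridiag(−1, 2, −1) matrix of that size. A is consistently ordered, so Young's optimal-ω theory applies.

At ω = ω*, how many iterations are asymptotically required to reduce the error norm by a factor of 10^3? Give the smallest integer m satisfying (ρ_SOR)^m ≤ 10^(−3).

½·tridiag(1,0,1) at n=95: λ_k = cos(kπ/96); max |λ| at k=1 ⇒ ρ_J = cos(π/96) ≈ 0.9994646.
√(1−ρ_J²) simplifies to sin(π/96) = 0.0327191.
ω* = 2 / (1 + 0.0327191) = 2 / 1.0327191 ≈ 1.9366350.
At ω = 1.9366350 every |λ(B_ω)| = ω−1, so ρ_SOR = 0.9366350.
For 3 digits: m = 3·ln10 / (−ln 0.9366350) = 6.90776/0.0654616 = 105.524; round up → m = 106.

m = 106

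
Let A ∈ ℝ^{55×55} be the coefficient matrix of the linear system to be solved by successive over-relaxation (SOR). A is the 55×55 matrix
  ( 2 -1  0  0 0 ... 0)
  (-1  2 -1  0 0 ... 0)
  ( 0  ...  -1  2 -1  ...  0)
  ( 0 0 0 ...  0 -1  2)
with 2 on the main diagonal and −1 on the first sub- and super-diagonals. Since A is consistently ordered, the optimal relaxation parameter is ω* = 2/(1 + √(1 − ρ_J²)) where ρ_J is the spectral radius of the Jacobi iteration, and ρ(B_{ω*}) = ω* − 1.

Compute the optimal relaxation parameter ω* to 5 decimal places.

ω* = 1.89381

spectrum of D⁻¹(L+U) = {cos(kπ/56) : 1≤k≤55}; ρ_J = cos(π/56) = 0.99843.
√(1 − cos²(π/56)) = sin(π/56) ≈ 0.056070.
Then 2/(1+√(1−ρ_J²)) = 2/(1+0.056070); ω* = 2/1.056070 = 1.89381.
Hence ρ(B_{ω*}) = 1.89381 − 1 = 0.89381.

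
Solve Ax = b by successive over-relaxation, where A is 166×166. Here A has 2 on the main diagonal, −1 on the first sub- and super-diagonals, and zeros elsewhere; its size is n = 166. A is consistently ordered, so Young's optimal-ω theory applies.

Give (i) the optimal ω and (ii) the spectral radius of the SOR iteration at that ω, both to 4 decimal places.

ω* = 1.9631, ρ_SOR = 0.9631

ρ_J = max_k |cos(kπ/167)| = cos(π/167) = 0.9998
√(1 − cos²(π/167)) = sin(π/167) ≈ 0.01881.
ω* = 2/(1+0.01881) = 1.9631
and ρ(B_{ω*}) = 1.9631 − 1 = 0.9631.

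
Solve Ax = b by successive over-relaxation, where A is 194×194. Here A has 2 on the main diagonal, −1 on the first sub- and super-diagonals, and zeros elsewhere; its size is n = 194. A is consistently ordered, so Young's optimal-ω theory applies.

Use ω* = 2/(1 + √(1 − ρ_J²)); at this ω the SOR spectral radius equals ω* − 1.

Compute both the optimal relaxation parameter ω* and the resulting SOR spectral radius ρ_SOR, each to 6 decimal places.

ω* = 1.968291, ρ_SOR = 0.968291

ρ_J = max_k |cos(kπ/195)| = cos(π/195) = 0.999870
1 − cos²(π/195) = sin²(π/195) ⇒ √(1−ρ_J²) = sin(π/195) = 0.0161100.
Then 2/(1+√(1−ρ_J²)) = 2/(1+0.0161100); ω* = 2/1.0161100 = 1.968291.
Hence ρ(B_{ω*}) = 1.968291 − 1 = 0.968291.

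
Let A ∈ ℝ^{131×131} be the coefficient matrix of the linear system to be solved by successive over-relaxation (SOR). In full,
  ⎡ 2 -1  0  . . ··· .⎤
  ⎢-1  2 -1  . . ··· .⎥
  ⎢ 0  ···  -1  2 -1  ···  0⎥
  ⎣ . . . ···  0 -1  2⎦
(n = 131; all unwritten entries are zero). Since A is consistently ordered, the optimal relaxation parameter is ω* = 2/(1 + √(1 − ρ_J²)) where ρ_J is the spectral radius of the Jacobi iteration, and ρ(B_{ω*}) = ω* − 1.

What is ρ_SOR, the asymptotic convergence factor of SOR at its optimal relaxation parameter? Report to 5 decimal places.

[ρ_J] n=131: ρ(B_J) = cos(π/(n+1)) = cos(π/132) = 0.99972.
1 − cos²(π/132) = sin²(π/132) ⇒ √(1−ρ_J²) = sin(π/132) = 0.023798.
ω* = 2/(1 + 0.023798) = 2/1.023798 = 1.95351.
ρ_SOR = ω* − 1 = 1.95351 − 1 = 0.95351.

ρ_SOR = 0.95351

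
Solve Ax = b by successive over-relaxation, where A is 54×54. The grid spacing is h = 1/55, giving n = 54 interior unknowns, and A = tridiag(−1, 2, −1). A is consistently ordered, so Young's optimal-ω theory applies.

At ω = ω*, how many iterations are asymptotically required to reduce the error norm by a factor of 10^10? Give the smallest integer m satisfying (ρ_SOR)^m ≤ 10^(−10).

B_J for the 54×54 system has eigenvalues cos(kπ/55); ρ_J = cos(π/55) = 0.9983691.
root = sin(π/55) = 0.0570888  (since 1−cos² = sin²).
[ω*] 2 ÷ (1 + 0.0570888) = 2 ÷ 1.0570888 = 1.8919886.
At ω = 1.8919886 every |λ(B_ω)| = ω−1, so ρ_SOR = 0.8919886.
(0.8919886)^m ≤ 10^{−10}  ⇒  m·ln(0.8919886) ≤ −10·ln10  ⇒  m ≥ 201.448  ⇒  m = 202

m = 202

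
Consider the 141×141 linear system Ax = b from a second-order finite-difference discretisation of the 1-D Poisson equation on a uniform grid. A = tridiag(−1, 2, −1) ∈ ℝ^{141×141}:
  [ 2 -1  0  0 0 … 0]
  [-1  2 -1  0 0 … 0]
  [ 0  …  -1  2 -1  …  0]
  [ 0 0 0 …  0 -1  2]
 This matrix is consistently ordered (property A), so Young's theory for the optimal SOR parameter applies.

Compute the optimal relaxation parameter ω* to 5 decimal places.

ω* = 1.95671

spectrum of D⁻¹(L+U) = {cos(kπ/142) : 1≤k≤141}; ρ_J = cos(π/142) = 0.99976.
1 − cos²(π/142) = sin²(π/142) ⇒ √(1−ρ_J²) = sin(π/142) = 0.022122.
So ω* = 2/1.022122 = 1.95671 (Young).
Hence ρ(B_{ω*}) = 1.95671 − 1 = 0.95671.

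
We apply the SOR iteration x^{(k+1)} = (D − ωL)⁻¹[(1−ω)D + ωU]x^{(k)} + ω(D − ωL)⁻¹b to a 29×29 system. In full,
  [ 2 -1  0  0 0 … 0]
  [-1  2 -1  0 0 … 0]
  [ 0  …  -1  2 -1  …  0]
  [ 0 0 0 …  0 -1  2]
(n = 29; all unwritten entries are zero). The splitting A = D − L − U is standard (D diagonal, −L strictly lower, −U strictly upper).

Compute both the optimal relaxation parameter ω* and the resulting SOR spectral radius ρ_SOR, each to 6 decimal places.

ω* = 1.810727, ρ_SOR = 0.810727

With n=29, ρ(Jacobi) = cos(π/30) = 0.994522.
√(1 − cos²(π/30)) = sin(π/30) ≈ 0.1045285.
ω* = 2/(1 + 0.1045285) = 2/1.1045285 = 1.810727.
ρ(B_{ω*}) = ω*−1 = 0.810727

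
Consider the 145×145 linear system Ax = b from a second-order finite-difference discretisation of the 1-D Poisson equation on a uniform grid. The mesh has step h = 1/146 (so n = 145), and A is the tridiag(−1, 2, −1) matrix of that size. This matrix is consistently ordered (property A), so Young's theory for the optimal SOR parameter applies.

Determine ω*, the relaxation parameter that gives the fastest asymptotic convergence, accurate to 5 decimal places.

[ρ_J] n=145: ρ(B_J) = cos(π/(n+1)) = cos(π/146) = 0.99977.
1 − cos²(π/146) = sin²(π/146) ⇒ √(1−ρ_J²) = sin(π/146) = 0.021516.
Young: ω* = 2/(1+√(1−ρ_J²)) = 2/(1+0.021516) = 2/1.021516 = 1.95787.
[ρ_SOR] ω* − 1 = 0.95787.

ω* = 1.95787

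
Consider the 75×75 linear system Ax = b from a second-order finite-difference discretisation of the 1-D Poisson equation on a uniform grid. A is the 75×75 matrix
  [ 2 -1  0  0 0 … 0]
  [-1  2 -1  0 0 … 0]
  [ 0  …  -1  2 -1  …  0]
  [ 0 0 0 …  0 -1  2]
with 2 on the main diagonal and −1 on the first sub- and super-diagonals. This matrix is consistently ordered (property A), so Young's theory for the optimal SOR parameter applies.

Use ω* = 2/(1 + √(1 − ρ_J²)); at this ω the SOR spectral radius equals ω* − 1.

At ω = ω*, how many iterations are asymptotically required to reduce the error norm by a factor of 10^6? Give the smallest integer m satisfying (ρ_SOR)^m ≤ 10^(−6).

spectrum of D⁻¹(L+U) = {cos(kπ/76) : 1≤k≤75}; ρ_J = cos(π/76) = 0.9991458.
1 − cos²(π/76) = sin²(π/76) ⇒ √(1−ρ_J²) = sin(π/76) = 0.0413250.
So ω* = 2/1.0413250 = 1.9206300 (Young).
ρ_SOR = ω* − 1 ≈ 0.9206300.
m ≥ 6·ln10 / (−ln 0.9206300) = 167.061; smallest integer m = 168.

m = 168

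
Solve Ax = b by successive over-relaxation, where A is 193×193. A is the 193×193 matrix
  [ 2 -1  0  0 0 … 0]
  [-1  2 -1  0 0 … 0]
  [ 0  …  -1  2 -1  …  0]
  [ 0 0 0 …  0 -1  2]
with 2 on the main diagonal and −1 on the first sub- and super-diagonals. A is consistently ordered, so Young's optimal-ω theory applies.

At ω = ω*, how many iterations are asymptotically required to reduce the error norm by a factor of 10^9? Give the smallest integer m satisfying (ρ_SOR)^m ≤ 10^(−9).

m = 640

n=193: λ(B_J) = 1 − λ(A)/2 = cos(kπ/194); k=1 gives ρ_J = 0.9998689.
√(1−ρ_J²) simplifies to sin(π/194) = 0.0161931.
ω* = 2/(1+0.0161931) = 1.9681299
At ω = 1.9681299 every |λ(B_ω)| = ω−1, so ρ_SOR = 0.9681299.
ρ_SOR^m ≤ 10^(−9) ⇔ m ≥ 9·ln10/(−ln 0.9681299) = 20.7233/0.032389 = 639.825; m = ⌈639.825⌉ = 640.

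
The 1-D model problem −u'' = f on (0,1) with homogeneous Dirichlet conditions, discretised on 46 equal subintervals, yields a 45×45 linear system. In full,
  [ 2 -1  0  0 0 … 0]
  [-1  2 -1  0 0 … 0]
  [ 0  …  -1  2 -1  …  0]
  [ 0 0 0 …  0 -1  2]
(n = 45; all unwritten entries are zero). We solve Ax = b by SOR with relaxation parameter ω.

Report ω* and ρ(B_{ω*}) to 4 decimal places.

ω* = 1.8722, ρ_SOR = 0.8722

spectrum of D⁻¹(L+U) = {cos(kπ/46) : 1≤k≤45}; ρ_J = cos(π/46) = 0.9977.
√(1−ρ_J²) = |sin(π/46)| = 0.06824
ω* = 2 / (1 + 0.06824) = 2 / 1.06824 ≈ 1.8722.
ρ_SOR = ω* − 1 ≈ 0.8722.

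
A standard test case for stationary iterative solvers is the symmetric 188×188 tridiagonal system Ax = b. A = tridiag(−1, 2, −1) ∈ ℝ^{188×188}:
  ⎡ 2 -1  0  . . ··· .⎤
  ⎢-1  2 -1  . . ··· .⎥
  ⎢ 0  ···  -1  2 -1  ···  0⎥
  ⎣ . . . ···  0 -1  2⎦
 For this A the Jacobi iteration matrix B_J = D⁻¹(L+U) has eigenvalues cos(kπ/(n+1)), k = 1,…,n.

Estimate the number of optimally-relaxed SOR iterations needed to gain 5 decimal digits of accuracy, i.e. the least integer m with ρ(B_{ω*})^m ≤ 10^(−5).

n=188: λ(B_J) = 1 − λ(A)/2 = cos(kπ/189); k=1 gives ρ_J = 0.9998619.
√(1−ρ_J²) simplifies to sin(π/189) = 0.0166214.
Young: ω* = 2/(1+√(1−ρ_J²)) = 2/(1+0.0166214) = 2/1.0166214 = 1.9673007.
[ρ_SOR] ω* − 1 = 0.9673007.
5·ln10 = 11.5129; −ln(0.9673007) = 0.0332459; m = ⌈11.5129/0.0332459⌉ = ⌈346.295⌉ = 347.

m = 347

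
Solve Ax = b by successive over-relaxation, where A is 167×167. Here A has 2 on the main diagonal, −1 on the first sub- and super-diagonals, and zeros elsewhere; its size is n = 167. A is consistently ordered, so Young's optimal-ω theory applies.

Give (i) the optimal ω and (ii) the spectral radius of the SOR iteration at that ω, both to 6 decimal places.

ρ_J = max_k |cos(kπ/168)| = cos(π/168) = 0.999825
√(1−ρ_J²) simplifies to sin(π/168) = 0.0186989.
[ω*] 2 ÷ (1 + 0.0186989) = 2 ÷ 1.0186989 = 1.963289.
ρ_SOR = ω* − 1 ≈ 0.963289.

ω* = 1.963289, ρ_SOR = 0.963289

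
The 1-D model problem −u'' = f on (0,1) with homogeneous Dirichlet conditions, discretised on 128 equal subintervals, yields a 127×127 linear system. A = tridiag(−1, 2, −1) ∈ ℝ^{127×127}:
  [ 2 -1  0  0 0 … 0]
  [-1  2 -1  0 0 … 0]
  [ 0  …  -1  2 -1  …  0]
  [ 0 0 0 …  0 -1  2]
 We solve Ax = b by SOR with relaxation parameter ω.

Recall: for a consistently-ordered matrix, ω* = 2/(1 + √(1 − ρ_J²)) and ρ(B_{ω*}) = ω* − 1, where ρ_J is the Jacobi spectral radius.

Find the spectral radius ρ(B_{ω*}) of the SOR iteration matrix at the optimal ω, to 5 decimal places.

ρ_SOR = 0.95209

ρ_J = max_k |cos(kπ/128)| = cos(π/128) = 0.99970
√(1 − cos²(π/128)) = sin(π/128) ≈ 0.024541.
[ω*] 2 ÷ (1 + 0.024541) = 2 ÷ 1.024541 = 1.95209.
and ρ(B_{ω*}) = 1.95209 − 1 = 0.95209.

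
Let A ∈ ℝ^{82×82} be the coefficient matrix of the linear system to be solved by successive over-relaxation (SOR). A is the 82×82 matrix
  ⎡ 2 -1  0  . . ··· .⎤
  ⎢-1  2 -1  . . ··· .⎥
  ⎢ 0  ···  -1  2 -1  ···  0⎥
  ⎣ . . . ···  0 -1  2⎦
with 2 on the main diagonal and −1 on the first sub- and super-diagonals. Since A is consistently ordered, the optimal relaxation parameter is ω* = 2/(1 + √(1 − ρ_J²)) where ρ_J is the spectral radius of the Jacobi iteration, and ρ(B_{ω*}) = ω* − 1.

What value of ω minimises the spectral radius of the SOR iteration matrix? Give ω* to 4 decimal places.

With n=82, ρ(Jacobi) = cos(π/83) = 0.9993.
root = sin(π/83) = 0.03784  (since 1−cos² = sin²).
So ω* = 2/1.03784 = 1.9271 (Young).
ρ(B_{ω*}) = ω*−1 = 0.9271

ω* = 1.9271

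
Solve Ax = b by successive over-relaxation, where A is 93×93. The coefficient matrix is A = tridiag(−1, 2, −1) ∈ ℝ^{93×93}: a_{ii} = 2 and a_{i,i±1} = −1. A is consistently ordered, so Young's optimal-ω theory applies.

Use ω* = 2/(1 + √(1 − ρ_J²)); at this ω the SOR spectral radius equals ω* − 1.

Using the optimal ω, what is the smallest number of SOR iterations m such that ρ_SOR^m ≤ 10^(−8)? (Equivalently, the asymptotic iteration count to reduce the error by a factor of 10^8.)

B_J for the 93×93 system has eigenvalues cos(kπ/94); ρ_J = cos(π/94) = 0.9994416.
√(1 − cos²(π/94)) = sin(π/94) ≈ 0.0334150.
Young: ω* = 2/(1+√(1−ρ_J²)) = 2/(1+0.0334150) = 2/1.0334150 = 1.9353309.
ρ_SOR = ω* − 1 = 1.9353309 − 1 = 0.9353309.
ρ_SOR^m ≤ 10^(−8) ⇔ m ≥ 8·ln10/(−ln 0.9353309) = 18.4207/0.0668549 = 275.533; m = ⌈275.533⌉ = 276.

m = 276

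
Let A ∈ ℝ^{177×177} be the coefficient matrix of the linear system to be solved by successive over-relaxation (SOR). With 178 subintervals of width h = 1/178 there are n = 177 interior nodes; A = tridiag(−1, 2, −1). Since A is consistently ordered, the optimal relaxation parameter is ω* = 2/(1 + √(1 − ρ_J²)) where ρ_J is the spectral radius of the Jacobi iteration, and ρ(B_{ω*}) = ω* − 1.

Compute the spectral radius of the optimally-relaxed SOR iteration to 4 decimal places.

n=177: λ(B_J) = 1 − λ(A)/2 = cos(kπ/178); k=1 gives ρ_J = 0.9998.
1 − cos²(π/178) = sin²(π/178) ⇒ √(1−ρ_J²) = sin(π/178) = 0.01765.
Young: ω* = 2/(1+√(1−ρ_J²)) = 2/(1+0.01765) = 2/1.01765 = 1.9653.
At ω = 1.9653 every |λ(B_ω)| = ω−1, so ρ_SOR = 0.9653.

ρ_SOR = 0.9653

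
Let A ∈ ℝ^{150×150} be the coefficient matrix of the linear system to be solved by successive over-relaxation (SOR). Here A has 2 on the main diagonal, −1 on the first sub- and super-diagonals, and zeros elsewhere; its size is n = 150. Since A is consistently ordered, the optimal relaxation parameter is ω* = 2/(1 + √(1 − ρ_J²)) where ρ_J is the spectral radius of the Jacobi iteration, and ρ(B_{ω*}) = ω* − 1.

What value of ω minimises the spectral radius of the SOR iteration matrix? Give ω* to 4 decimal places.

½·tridiag(1,0,1) at n=150: λ_k = cos(kπ/151); max |λ| at k=1 ⇒ ρ_J = cos(π/151) ≈ 0.9998.
root = sin(π/151) = 0.02080  (since 1−cos² = sin²).
ω* = 2/(1+0.02080) = 1.9592
and ρ(B_{ω*}) = 1.9592 − 1 = 0.9592.

ω* = 1.9592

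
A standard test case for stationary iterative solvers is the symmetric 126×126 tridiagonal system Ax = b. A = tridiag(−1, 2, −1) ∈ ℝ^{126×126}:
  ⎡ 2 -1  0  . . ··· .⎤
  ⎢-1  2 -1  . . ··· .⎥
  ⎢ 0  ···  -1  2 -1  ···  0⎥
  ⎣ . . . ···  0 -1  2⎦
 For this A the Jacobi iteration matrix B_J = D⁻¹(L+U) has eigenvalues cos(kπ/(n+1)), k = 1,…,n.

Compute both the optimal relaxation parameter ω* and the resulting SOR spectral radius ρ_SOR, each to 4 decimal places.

ω* = 1.9517, ρ_SOR = 0.9517

B_J for the 126×126 system has eigenvalues cos(kπ/127); ρ_J = cos(π/127) = 0.9997.
√(1−ρ_J²) simplifies to sin(π/127) = 0.02473.
ω* = 2/(1 + 0.02473) = 2/1.02473 = 1.9517.
ρ_SOR = ω* − 1 ≈ 0.9517.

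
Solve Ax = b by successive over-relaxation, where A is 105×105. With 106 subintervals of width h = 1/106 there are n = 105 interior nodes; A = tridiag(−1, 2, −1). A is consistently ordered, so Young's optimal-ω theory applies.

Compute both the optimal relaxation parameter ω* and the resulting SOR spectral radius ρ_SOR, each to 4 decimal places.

n=105: λ(B_J) = 1 − λ(A)/2 = cos(kπ/106); k=1 gives ρ_J = 0.9996.
√(1−ρ_J²) = |sin(π/106)| = 0.02963
ω* = 2 / (1 + 0.02963) = 2 / 1.02963 ≈ 1.9424.
ρ_SOR = ω* − 1 ≈ 0.9424.

ω* = 1.9424, ρ_SOR = 0.9424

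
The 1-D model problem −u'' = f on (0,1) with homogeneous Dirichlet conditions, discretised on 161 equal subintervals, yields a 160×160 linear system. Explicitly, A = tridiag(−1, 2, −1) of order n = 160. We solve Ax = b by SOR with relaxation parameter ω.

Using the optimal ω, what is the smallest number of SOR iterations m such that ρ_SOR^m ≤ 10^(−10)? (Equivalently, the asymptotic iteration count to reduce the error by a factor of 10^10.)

m = 590

With n=160, ρ(Jacobi) = cos(π/161) = 0.9998096.
√(1 − cos²(π/161)) = sin(π/161) ≈ 0.0195118.
ω* = 2/(1+0.0195118) = 1.9617232
ρ(B_{ω*}) = ω*−1 = 0.9617232
ρ_SOR^m ≤ 10^(−10) ⇔ m ≥ 10·ln10/(−ln 0.9617232) = 23.0259/0.0390286 = 589.975; m = ⌈589.975⌉ = 590.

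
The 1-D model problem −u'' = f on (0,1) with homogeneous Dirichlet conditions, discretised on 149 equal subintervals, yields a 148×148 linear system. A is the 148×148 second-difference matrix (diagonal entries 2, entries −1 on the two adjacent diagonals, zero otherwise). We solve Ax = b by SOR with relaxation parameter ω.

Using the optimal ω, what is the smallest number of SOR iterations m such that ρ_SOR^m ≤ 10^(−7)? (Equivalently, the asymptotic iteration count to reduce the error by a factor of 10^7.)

n=148: λ(B_J) = 1 − λ(A)/2 = cos(kπ/149); k=1 gives ρ_J = 0.9997777.
√(1 − cos²(π/149)) = sin(π/149) ≈ 0.0210830.
Then 2/(1+√(1−ρ_J²)) = 2/(1+0.0210830); ω* = 2/1.0210830 = 1.9587046.
Hence ρ(B_{ω*}) = 1.9587046 − 1 = 0.9587046.
7·ln10 = 16.1181; −ln(0.9587046) = 0.0421723; m = ⌈16.1181/0.0421723⌉ = ⌈382.196⌉ = 383.

m = 383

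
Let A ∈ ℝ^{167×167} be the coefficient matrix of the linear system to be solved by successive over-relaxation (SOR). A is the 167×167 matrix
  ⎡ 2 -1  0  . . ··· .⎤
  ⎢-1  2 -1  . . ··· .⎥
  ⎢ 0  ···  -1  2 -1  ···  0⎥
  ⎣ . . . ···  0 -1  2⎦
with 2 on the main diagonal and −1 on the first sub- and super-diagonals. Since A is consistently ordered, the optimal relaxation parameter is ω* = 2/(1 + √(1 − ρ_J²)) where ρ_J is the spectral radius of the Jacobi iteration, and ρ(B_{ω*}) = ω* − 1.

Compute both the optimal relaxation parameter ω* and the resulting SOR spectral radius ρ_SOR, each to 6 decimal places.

½·tridiag(1,0,1) at n=167: λ_k = cos(kπ/168); max |λ| at k=1 ⇒ ρ_J = cos(π/168) ≈ 0.999825.
√(1−ρ_J²) = |sin(π/168)| = 0.0186989
ω* = 2/(1+0.0186989) = 1.963289
Hence ρ(B_{ω*}) = 1.963289 − 1 = 0.963289.

ω* = 1.963289, ρ_SOR = 0.963289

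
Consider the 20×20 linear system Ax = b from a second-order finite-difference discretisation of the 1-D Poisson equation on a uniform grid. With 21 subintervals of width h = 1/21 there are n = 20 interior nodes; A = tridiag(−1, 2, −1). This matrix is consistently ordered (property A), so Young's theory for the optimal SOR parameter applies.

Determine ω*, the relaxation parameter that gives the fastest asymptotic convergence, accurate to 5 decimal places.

[ρ_J] n=20: ρ(B_J) = cos(π/(n+1)) = cos(π/21) = 0.98883.
√(1−ρ_J²) simplifies to sin(π/21) = 0.149042.
Then 2/(1+√(1−ρ_J²)) = 2/(1+0.149042); ω* = 2/1.149042 = 1.74058.
ρ_SOR = ω* − 1 ≈ 0.74058.

ω* = 1.74058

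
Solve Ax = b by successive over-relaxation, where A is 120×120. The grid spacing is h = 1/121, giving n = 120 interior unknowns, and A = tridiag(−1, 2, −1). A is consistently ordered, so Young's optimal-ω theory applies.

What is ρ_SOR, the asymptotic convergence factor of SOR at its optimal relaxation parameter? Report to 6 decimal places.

ρ_J = max_k |cos(kπ/121)| = cos(π/121) = 0.999663
root = sin(π/121) = 0.0259607  (since 1−cos² = sin²).
Young: ω* = 2/(1+√(1−ρ_J²)) = 2/(1+0.0259607) = 2/1.0259607 = 1.949392.
At ω = 1.949392 every |λ(B_ω)| = ω−1, so ρ_SOR = 0.949392.

ρ_SOR = 0.949392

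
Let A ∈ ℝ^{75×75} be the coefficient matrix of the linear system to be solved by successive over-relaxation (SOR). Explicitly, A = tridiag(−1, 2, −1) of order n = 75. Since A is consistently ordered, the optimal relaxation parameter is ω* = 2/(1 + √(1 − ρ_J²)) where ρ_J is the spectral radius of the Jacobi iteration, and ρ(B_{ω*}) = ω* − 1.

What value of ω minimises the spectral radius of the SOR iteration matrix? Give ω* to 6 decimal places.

ω* = 1.920630

spectrum of D⁻¹(L+U) = {cos(kπ/76) : 1≤k≤75}; ρ_J = cos(π/76) = 0.999146.
√(1−ρ_J²) = |sin(π/76)| = 0.0413250
[ω*] 2 ÷ (1 + 0.0413250) = 2 ÷ 1.0413250 = 1.920630.
At ω = 1.920630 every |λ(B_ω)| = ω−1, so ρ_SOR = 0.920630.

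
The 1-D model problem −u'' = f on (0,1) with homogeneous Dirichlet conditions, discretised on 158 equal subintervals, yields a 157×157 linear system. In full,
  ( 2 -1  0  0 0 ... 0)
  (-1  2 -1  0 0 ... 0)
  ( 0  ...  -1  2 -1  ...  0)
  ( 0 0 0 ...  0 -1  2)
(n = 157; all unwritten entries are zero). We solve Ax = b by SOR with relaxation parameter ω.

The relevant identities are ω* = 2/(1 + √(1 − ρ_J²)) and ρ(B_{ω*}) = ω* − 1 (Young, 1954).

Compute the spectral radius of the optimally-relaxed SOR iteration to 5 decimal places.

ρ_SOR = 0.96101

n=157: λ(B_J) = 1 − λ(A)/2 = cos(kπ/158); k=1 gives ρ_J = 0.99980.
root = sin(π/158) = 0.019882  (since 1−cos² = sin²).
ω* = 2 / (1 + 0.019882) = 2 / 1.019882 ≈ 1.96101.
At ω = 1.96101 every |λ(B_ω)| = ω−1, so ρ_SOR = 0.96101.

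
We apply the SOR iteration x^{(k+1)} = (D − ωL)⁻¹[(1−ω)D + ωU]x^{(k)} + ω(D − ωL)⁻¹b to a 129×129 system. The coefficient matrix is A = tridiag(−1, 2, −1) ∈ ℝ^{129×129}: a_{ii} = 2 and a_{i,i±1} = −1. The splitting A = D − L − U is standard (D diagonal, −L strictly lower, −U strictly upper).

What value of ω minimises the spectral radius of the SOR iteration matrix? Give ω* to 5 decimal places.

ω* = 1.95281

[ρ_J] n=129: ρ(B_J) = cos(π/(n+1)) = cos(π/130) = 0.99971.
1 − cos²(π/130) = sin²(π/130) ⇒ √(1−ρ_J²) = sin(π/130) = 0.024164.
Young: ω* = 2/(1+√(1−ρ_J²)) = 2/(1+0.024164) = 2/1.024164 = 1.95281.
ρ_SOR = ω* − 1 = 1.95281 − 1 = 0.95281.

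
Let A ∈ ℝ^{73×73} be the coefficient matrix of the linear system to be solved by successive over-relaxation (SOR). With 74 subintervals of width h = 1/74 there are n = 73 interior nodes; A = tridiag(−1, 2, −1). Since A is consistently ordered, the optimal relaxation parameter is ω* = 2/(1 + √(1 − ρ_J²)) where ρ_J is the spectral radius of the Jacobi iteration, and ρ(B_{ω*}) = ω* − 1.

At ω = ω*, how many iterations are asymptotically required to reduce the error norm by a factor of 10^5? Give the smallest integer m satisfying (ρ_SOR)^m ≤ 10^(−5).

½·tridiag(1,0,1) at n=73: λ_k = cos(kπ/74); max |λ| at k=1 ⇒ ρ_J = cos(π/74) ≈ 0.9990990.
√(1−ρ_J²) simplifies to sin(π/74) = 0.0424412.
ω* = 2 / (1 + 0.0424412) = 2 / 1.0424412 ≈ 1.9185734.
ρ(B_{ω*}) = ω*−1 = 0.9185734
(0.9185734)^m ≤ 10^{−5}  ⇒  m·ln(0.9185734) ≤ −5·ln10  ⇒  m ≥ 135.552  ⇒  m = 136

m = 136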